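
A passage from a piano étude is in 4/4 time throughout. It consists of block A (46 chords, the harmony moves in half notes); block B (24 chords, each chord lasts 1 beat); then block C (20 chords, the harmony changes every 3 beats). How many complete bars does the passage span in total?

44 bars

A: 46 × 2 = 92 beats = 23 bars.
B: 24 × 1 = 24 beats = 6 bars.
C: 20 × 3 = 60 beats = 15 bars.
Total: 23 + 6 + 15 = 44 bars.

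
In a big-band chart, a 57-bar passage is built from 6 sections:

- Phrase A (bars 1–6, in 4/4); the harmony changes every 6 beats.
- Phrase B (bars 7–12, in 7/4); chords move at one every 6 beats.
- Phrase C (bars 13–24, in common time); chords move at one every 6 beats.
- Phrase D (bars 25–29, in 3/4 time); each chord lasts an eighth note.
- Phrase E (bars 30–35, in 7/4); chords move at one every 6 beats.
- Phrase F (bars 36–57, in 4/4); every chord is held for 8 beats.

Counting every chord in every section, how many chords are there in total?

67 chords

A: 6·4 = 24 beats, 24/6 = 4 chords.
B: 6·7 = 42 beats, 42/6 = 7 chords.
C: 12·4 = 48 beats, 48/6 = 8 chords.
D: 5·3 = 15 beats, 15/0.5 = 30 chords.
E: 6·7 = 42 beats, 42/6 = 7 chords.
F: 22·4 = 88 beats, 88/8 = 11 chords.
Total: 4 + 7 + 8 + 30 + 7 + 11 = 67.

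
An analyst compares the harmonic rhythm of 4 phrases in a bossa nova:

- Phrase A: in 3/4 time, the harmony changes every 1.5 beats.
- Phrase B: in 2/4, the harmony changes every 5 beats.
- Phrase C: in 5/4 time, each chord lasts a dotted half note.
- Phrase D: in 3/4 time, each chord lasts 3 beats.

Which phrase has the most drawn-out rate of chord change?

Phrase B

A: each chord is 1.5 beats in 3/4, so 2 per bar.
B: each chord is 5 beats in 2/4, so 0.4 per bar.
C: each chord is 3 beats in 5/4, so 5/3 per bar.
D: each chord is 3 beats in 3/4, so 1 per bar.
Slowest is B at 0.4 chords/bar.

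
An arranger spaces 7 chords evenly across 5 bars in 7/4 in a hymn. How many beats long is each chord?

5 bars × 7 beats/bar = 35 beats total.
35 beats ÷ 7 chords = 5 beats per chord.

5 beats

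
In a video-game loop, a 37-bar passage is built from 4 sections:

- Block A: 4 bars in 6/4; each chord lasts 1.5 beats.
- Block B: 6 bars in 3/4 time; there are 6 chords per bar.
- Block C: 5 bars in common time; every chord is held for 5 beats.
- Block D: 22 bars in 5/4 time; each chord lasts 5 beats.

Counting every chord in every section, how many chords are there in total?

A has 24 beats and chords last 1.5 each, so 16 chords.
B has 18 beats and chords last 0.5 each, so 36 chords.
C has 20 beats and chords last 5 each, so 4 chords.
D has 110 beats and chords last 5 each, so 22 chords.
Total: 16 + 36 + 4 + 22 = 78.

78 chords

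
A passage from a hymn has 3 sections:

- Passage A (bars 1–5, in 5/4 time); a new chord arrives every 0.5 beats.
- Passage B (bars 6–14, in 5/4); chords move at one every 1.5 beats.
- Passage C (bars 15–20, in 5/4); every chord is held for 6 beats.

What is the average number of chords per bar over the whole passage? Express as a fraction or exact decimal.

A: 5 bars of 5 beats is 25 beats; at 0.5 beats each that's 50 chords.
B: 9 bars of 5 beats is 45 beats; at 1.5 beats each that's 30 chords.
C: 6 bars of 5 beats is 30 beats; at 6 beats each that's 5 chords.
Overall: 85 chords over 20 bars → 85/20 = 4.25 chords per bar.

4.25 chords per bar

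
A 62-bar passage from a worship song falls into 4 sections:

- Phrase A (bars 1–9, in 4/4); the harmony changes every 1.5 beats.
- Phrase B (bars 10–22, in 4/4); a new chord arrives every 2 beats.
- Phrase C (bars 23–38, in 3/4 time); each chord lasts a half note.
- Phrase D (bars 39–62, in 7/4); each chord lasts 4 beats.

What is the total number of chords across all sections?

116 chords

A has 36 beats and chords last 1.5 each, so 24 chords.
B has 52 beats and chords last 2 each, so 26 chords.
C has 48 beats and chords last 2 each, so 24 chords.
D has 168 beats and chords last 4 each, so 42 chords.
Total: 24 + 26 + 24 + 42 = 116.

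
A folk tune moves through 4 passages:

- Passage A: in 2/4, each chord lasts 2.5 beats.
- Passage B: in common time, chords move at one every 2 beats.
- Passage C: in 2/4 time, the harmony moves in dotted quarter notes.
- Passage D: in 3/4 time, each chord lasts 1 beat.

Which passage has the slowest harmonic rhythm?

A: 2 beats/bar ÷ 2.5 beats/chord = 0.8 chords/bar.
B: 4 beats/bar ÷ 2 beats/chord = 2 chords/bar.
C: 2 beats/bar ÷ 1.5 beats/chord = 4/3 chords/bar.
D: 3 beats/bar ÷ 1 beat/chord = 3 chords/bar.
Slowest is A at 0.8 chords/bar.

Passage A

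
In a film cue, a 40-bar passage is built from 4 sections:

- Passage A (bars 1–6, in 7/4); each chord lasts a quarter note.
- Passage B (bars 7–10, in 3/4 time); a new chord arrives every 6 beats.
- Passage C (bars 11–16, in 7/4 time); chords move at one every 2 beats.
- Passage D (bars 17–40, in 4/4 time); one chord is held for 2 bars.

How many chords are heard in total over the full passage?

A: 6·7 = 42 beats, 42/1 = 42 chords.
B: 4·3 = 12 beats, 12/6 = 2 chords.
C: 6·7 = 42 beats, 42/2 = 21 chords.
D: 24·4 = 96 beats, 96/8 = 12 chords.
Total: 42 + 2 + 21 + 12 = 77.

77 chords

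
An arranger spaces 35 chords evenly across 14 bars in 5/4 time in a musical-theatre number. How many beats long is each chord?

2 beats

14 bars × 5 beats/bar = 70 beats total.
70 beats ÷ 35 chords = 2 beats per chord.
(That is a half note.)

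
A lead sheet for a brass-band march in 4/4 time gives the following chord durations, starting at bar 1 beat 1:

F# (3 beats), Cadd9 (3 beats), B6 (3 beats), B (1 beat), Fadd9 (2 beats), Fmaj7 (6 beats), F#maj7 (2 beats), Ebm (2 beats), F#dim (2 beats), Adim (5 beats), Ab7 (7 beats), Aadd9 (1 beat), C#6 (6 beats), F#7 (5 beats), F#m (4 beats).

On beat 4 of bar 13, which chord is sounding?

F#m

Beat 4 of bar 13 is beat (13−1)×4 + 4 = 52 overall.
Running totals: F# ends at 3, Cadd9 ends at 6, B6 ends at 9, B ends at 10, Fadd9 ends at 12, Fmaj7 ends at 18, F#maj7 ends at 20, Ebm ends at 22, F#dim ends at 24, Adim ends at 29, Ab7 ends at 36, Aadd9 ends at 37, C#6 ends at 43, F#7 ends at 48, F#m ends at 52.
Beat 52 falls within F#m.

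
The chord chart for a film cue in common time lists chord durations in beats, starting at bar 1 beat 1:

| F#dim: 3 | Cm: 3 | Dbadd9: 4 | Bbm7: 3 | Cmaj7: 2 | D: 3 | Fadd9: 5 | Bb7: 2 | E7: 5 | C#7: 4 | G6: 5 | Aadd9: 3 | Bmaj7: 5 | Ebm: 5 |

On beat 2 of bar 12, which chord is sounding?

Beat 2 of bar 12 is beat (12−1)×4 + 2 = 46 overall.
Running totals: F#dim ends at 3, Cm ends at 6, Dbadd9 ends at 10, Bbm7 ends at 13, Cmaj7 ends at 15, D ends at 18, Fadd9 ends at 23, Bb7 ends at 25, E7 ends at 30, C#7 ends at 34, G6 ends at 39, Aadd9 ends at 42, Bmaj7 ends at 47.
Beat 46 falls within Bmaj7.

Bmaj7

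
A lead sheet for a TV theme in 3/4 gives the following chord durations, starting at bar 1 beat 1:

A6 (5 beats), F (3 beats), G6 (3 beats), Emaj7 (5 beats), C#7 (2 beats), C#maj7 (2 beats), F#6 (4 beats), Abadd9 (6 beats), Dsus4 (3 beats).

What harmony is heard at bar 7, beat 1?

C#maj7

Beat 1 of bar 7 is beat (7−1)×3 + 1 = 19 overall.
Running totals: A6 ends at 5, F ends at 8, G6 ends at 11, Emaj7 ends at 16, C#7 ends at 18, C#maj7 ends at 20.
Beat 19 falls within C#maj7.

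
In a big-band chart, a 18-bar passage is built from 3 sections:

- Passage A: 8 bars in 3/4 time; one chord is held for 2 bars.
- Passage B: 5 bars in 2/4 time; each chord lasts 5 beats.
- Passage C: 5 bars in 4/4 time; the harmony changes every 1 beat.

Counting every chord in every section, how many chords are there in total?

26 chords

A has 24 beats and chords last 6 each, so 4 chords.
B has 10 beats and chords last 5 each, so 2 chords.
C has 20 beats and chords last 1 each, so 20 chords.
Total: 4 + 2 + 20 = 26.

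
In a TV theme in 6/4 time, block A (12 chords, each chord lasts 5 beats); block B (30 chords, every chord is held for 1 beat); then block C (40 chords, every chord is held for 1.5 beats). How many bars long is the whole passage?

A: 12 × 5 = 60 beats = 10 bars.
B: 30 × 1 = 30 beats = 5 bars.
C: 40 × 1.5 = 60 beats = 10 bars.
Total: 10 + 5 + 10 = 25 bars.

25 bars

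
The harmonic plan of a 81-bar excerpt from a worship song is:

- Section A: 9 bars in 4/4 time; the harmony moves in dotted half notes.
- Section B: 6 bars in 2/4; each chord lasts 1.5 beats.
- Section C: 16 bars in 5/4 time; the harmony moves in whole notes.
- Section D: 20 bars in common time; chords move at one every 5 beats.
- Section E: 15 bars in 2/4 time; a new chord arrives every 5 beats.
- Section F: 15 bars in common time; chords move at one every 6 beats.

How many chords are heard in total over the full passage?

A has 36 beats and chords last 3 each, so 12 chords.
B has 12 beats and chords last 1.5 each, so 8 chords.
C has 80 beats and chords last 4 each, so 20 chords.
D has 80 beats and chords last 5 each, so 16 chords.
E has 30 beats and chords last 5 each, so 6 chords.
F has 60 beats and chords last 6 each, so 10 chords.
Total: 12 + 8 + 20 + 16 + 6 + 10 = 72.

72 chords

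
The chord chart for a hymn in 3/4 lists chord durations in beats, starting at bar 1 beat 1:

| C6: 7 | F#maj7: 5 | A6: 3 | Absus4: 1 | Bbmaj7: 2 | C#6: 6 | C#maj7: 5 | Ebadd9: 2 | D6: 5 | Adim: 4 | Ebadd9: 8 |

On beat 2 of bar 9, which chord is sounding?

C#maj7

Beat 2 of bar 9 is beat (9−1)×3 + 2 = 26 overall.
Running totals: C6 ends at 7, F#maj7 ends at 12, A6 ends at 15, Absus4 ends at 16, Bbmaj7 ends at 18, C#6 ends at 24, C#maj7 ends at 29.
Beat 26 falls within C#maj7.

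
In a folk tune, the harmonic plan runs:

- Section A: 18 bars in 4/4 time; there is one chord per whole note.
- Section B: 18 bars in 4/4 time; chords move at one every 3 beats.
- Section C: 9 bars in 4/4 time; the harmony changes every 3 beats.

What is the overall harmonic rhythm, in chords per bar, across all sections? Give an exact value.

1.2 chords per bar

A: 18 bars of 4 beats is 72 beats; at 4 beats each that's 18 chords.
B: 18 bars of 4 beats is 72 beats; at 3 beats each that's 24 chords.
C: 9 bars of 4 beats is 36 beats; at 3 beats each that's 12 chords.
Overall: 54 chords over 45 bars → 54/45 = 1.2 chords per bar.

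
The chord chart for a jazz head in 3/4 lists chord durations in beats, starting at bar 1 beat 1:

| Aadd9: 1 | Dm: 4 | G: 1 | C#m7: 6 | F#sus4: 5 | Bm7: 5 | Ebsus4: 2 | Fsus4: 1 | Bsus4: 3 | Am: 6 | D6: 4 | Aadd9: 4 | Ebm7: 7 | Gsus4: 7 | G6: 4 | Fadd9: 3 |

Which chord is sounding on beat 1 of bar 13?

D6

Beat 1 of bar 13 is beat (13−1)×3 + 1 = 37 overall.
Running totals: Aadd9 ends at 1, Dm ends at 5, G ends at 6, C#m7 ends at 12, F#sus4 ends at 17, Bm7 ends at 22, Ebsus4 ends at 24, Fsus4 ends at 25, Bsus4 ends at 28, Am ends at 34, D6 ends at 38.
Beat 37 falls within D6.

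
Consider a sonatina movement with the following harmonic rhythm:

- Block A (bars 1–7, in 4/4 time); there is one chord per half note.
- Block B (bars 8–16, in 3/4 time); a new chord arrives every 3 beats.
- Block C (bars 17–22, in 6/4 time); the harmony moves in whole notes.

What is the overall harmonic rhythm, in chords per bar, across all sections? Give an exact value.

A: 7 × 4 = 28 beats ÷ 2 = 14 chords.
B: 9 × 3 = 27 beats ÷ 3 = 9 chords.
C: 6 × 6 = 36 beats ÷ 4 = 9 chords.
Overall: 32 chords over 22 bars → 32/22 = 16/11 chords per bar.

16/11 chords per bar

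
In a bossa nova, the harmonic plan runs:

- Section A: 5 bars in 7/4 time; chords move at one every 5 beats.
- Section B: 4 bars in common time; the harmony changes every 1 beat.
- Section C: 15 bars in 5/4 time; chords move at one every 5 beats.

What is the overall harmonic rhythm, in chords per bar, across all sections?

A: 5 bars of 7 beats is 35 beats; at 5 beats each that's 7 chords.
B: 4 bars of 4 beats is 16 beats; at 1 beat each that's 16 chords.
C: 15 bars of 5 beats is 75 beats; at 5 beats each that's 15 chords.
Overall: 38 chords over 24 bars → 38/24 = 19/12 chords per bar.

19/12 chords per bar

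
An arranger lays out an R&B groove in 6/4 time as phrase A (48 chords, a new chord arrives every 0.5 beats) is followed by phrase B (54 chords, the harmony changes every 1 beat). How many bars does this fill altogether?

A: 48 × 0.5 = 24 beats = 4 bars.
B: 54 × 1 = 54 beats = 9 bars.
Total: 4 + 9 = 13 bars.

13 bars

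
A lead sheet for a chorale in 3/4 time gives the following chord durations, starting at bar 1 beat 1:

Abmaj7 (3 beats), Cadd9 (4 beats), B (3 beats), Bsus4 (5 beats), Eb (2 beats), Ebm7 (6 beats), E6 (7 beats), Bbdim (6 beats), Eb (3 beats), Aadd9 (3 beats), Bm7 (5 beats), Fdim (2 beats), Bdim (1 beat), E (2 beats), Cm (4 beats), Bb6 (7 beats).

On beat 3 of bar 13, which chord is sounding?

Eb

Beat 3 of bar 13 is beat (13−1)×3 + 3 = 39 overall.
Running totals: Abmaj7 ends at 3, Cadd9 ends at 7, B ends at 10, Bsus4 ends at 15, Eb ends at 17, Ebm7 ends at 23, E6 ends at 30, Bbdim ends at 36, Eb ends at 39.
Beat 39 falls within Eb.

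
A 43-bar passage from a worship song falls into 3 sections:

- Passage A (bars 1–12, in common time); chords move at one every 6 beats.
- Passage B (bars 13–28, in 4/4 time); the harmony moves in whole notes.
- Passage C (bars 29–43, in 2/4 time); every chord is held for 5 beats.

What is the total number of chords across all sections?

A: 12·4 = 48 beats, 48/6 = 8 chords.
B: 16·4 = 64 beats, 64/4 = 16 chords.
C: 15·2 = 30 beats, 30/5 = 6 chords.
Total: 8 + 16 + 6 = 30.

30 chords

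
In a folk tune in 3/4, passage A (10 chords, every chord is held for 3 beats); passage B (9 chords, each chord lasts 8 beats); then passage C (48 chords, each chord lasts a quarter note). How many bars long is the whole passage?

A: 10 × 3 = 30 beats = 10 bars.
B: 9 × 8 = 72 beats = 24 bars.
C: 48 × 1 = 48 beats = 16 bars.
Total: 10 + 24 + 16 = 50 bars.

50 bars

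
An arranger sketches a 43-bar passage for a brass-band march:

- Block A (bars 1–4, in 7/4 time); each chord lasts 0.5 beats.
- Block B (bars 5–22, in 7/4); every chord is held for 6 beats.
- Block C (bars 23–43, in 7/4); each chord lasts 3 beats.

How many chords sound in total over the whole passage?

126 chords

A: 4·7 = 28 beats, 28/0.5 = 56 chords.
B: 18·7 = 126 beats, 126/6 = 21 chords.
C: 21·7 = 147 beats, 147/3 = 49 chords.
Total: 56 + 21 + 49 = 126.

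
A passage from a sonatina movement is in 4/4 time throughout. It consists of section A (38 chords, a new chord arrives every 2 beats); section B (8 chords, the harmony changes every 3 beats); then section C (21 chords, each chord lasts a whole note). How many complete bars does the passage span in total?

46 bars

A: 38 × 2 = 76 beats = 19 bars.
B: 8 × 3 = 24 beats = 6 bars.
C: 21 × 4 = 84 beats = 21 bars.
Total: 19 + 6 + 21 = 46 bars.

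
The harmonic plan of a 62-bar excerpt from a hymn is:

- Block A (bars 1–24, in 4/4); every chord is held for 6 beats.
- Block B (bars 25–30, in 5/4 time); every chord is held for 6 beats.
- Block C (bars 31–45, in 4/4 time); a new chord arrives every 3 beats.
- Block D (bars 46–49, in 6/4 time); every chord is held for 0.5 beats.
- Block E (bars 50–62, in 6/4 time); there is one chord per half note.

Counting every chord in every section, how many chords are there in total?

A: 24 bars × 4 beats = 96 beats; 6 beats/chord → 16 chords.
B: 6 bars × 5 beats = 30 beats; 6 beats/chord → 5 chords.
C: 15 bars × 4 beats = 60 beats; 3 beats/chord → 20 chords.
D: 4 bars × 6 beats = 24 beats; 0.5 beats/chord → 48 chords.
E: 13 bars × 6 beats = 78 beats; 2 beats/chord → 39 chords.
Total: 16 + 5 + 20 + 48 + 39 = 128.

128 chords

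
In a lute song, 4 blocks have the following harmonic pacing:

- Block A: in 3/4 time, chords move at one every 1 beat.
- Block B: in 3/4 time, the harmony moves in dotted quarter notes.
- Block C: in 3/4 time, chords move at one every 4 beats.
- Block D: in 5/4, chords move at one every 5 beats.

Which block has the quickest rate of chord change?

A: 3 beats/bar ÷ 1 beat/chord = 3 chords/bar.
B: 3 beats/bar ÷ 1.5 beats/chord = 2 chords/bar.
C: 3 beats/bar ÷ 4 beats/chord = 0.75 chords/bar.
D: 5 beats/bar ÷ 5 beats/chord = 1 chord/bar.
Fastest is A at 3 chords/bar.

Block A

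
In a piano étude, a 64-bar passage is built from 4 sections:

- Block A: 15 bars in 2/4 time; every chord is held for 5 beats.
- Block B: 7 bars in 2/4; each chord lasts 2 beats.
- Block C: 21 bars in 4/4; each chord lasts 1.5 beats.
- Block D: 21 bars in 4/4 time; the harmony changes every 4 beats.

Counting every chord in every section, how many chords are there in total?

90 chords

A: 15 bars × 2 beats = 30 beats; 5 beats/chord → 6 chords.
B: 7 bars × 2 beats = 14 beats; 2 beats/chord → 7 chords.
C: 21 bars × 4 beats = 84 beats; 1.5 beats/chord → 56 chords.
D: 21 bars × 4 beats = 84 beats; 4 beats/chord → 21 chords.
Total: 6 + 7 + 56 + 21 = 90.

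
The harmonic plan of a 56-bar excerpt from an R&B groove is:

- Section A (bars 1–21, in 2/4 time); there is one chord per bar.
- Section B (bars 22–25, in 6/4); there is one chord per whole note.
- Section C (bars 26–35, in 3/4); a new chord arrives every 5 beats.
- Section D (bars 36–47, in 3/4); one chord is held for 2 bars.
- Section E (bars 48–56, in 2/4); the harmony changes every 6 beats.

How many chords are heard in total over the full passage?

A: 21·2 = 42 beats, 42/2 = 21 chords.
B: 4·6 = 24 beats, 24/4 = 6 chords.
C: 10·3 = 30 beats, 30/5 = 6 chords.
D: 12·3 = 36 beats, 36/6 = 6 chords.
E: 9·2 = 18 beats, 18/6 = 3 chords.
Total: 21 + 6 + 6 + 6 + 3 = 42.

42 chords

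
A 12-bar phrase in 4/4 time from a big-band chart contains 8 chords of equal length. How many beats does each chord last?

6 beats

12 bars × 4 beats/bar = 48 beats total.
48 beats ÷ 8 chords = 6 beats per chord.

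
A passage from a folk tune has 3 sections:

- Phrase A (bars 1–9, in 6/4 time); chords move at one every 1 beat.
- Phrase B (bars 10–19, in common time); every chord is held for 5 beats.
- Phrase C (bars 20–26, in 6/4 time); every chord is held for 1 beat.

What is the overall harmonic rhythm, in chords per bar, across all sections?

4 chords per bar

A: 9 bars of 6 beats is 54 beats; at 1 beat each that's 54 chords.
B: 10 bars of 4 beats is 40 beats; at 5 beats each that's 8 chords.
C: 7 bars of 6 beats is 42 beats; at 1 beat each that's 42 chords.
Overall: 104 chords over 26 bars → 104/26 = 4 chords per bar.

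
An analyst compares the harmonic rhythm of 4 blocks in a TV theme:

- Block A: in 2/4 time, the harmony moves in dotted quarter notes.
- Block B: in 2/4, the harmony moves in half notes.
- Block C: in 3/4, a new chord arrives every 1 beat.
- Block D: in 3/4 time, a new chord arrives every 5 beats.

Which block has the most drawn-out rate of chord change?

Block D

A: each chord is 1.5 beats in 2/4, so 4/3 per bar.
B: each chord is 2 beats in 2/4, so 1 per bar.
C: each chord is 1 beat in 3/4, so 3 per bar.
D: each chord is 5 beats in 3/4, so 0.6 per bar.
Slowest is D at 0.6 chords/bar.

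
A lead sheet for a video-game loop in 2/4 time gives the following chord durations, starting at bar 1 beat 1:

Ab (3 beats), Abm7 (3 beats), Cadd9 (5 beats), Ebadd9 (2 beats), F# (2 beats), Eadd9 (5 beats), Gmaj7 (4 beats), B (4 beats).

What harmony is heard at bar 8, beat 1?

Beat 1 of bar 8 is beat (8−1)×2 + 1 = 15 overall.
Running totals: Ab ends at 3, Abm7 ends at 6, Cadd9 ends at 11, Ebadd9 ends at 13, F# ends at 15.
Beat 15 falls within F#.

F#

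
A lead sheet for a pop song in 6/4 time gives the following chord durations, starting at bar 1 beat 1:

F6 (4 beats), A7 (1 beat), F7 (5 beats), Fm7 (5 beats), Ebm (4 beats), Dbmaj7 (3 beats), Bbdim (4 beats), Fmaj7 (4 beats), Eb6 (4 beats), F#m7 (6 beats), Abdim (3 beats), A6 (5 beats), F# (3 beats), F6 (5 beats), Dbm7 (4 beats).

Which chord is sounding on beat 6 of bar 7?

Abdim

Beat 6 of bar 7 is beat (7−1)×6 + 6 = 42 overall.
Running totals: F6 ends at 4, A7 ends at 5, F7 ends at 10, Fm7 ends at 15, Ebm ends at 19, Dbmaj7 ends at 22, Bbdim ends at 26, Fmaj7 ends at 30, Eb6 ends at 34, F#m7 ends at 40, Abdim ends at 43.
Beat 42 falls within Abdim.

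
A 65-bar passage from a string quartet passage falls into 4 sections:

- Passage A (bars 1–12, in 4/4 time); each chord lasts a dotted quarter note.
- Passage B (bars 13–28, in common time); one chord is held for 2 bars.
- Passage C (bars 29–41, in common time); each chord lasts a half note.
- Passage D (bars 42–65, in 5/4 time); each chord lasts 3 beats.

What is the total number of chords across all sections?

106 chords

A: 12 bars × 4 beats = 48 beats; 1.5 beats/chord → 32 chords.
B: 16 bars × 4 beats = 64 beats; 8 beats/chord → 8 chords.
C: 13 bars × 4 beats = 52 beats; 2 beats/chord → 26 chords.
D: 24 bars × 5 beats = 120 beats; 3 beats/chord → 40 chords.
Total: 32 + 8 + 26 + 40 = 106.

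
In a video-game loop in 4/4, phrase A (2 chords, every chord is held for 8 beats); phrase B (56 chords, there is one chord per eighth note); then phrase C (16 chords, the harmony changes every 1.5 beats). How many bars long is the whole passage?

17 bars

A: 2 × 8 = 16 beats = 4 bars.
B: 56 × 0.5 = 28 beats = 7 bars.
C: 16 × 1.5 = 24 beats = 6 bars.
Total: 4 + 7 + 6 = 17 bars.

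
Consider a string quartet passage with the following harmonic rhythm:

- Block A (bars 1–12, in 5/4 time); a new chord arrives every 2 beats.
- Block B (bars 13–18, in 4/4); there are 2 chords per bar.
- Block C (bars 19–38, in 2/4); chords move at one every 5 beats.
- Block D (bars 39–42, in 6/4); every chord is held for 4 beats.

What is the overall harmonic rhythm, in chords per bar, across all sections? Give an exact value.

4/3 chords per bar

A: 12 bars of 5 beats is 60 beats; at 2 beats each that's 30 chords.
B: 6 bars of 4 beats is 24 beats; at 2 beats each that's 12 chords.
C: 20 bars of 2 beats is 40 beats; at 5 beats each that's 8 chords.
D: 4 bars of 6 beats is 24 beats; at 4 beats each that's 6 chords.
Overall: 56 chords over 42 bars → 56/42 = 4/3 chords per bar.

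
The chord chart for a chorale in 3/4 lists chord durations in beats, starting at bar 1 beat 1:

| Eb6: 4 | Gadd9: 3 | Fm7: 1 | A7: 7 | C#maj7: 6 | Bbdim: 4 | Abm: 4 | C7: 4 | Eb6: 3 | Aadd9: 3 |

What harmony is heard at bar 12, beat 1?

Eb6

Beat 1 of bar 12 is beat (12−1)×3 + 1 = 34 overall.
Running totals: Eb6 ends at 4, Gadd9 ends at 7, Fm7 ends at 8, A7 ends at 15, C#maj7 ends at 21, Bbdim ends at 25, Abm ends at 29, C7 ends at 33, Eb6 ends at 36.
Beat 34 falls within Eb6.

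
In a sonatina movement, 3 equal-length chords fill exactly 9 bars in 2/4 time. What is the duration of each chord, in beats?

9 bars × 2 beats/bar = 18 beats total.
18 beats ÷ 3 chords = 6 beats per chord.

6 beats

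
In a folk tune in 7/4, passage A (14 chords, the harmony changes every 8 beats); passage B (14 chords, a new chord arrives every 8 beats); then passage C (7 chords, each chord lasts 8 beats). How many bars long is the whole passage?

40 bars

A: 14 × 8 = 112 beats = 16 bars.
B: 14 × 8 = 112 beats = 16 bars.
C: 7 × 8 = 56 beats = 8 bars.
Total: 16 + 16 + 8 = 40 bars.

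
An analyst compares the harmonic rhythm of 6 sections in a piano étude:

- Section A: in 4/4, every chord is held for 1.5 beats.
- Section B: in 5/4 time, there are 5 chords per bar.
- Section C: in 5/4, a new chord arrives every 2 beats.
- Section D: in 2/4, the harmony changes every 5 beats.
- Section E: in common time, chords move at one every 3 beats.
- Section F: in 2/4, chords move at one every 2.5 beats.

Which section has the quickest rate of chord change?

A: 4/1.5 = 8/3 chords/bar.
B: 5/1 = 5 chords/bar.
C: 5/2 = 2.5 chords/bar.
D: 2/5 = 0.4 chords/bar.
E: 4/3 = 4/3 chords/bar.
F: 2/2.5 = 0.8 chords/bar.
Fastest is B at 5 chords/bar.

Section B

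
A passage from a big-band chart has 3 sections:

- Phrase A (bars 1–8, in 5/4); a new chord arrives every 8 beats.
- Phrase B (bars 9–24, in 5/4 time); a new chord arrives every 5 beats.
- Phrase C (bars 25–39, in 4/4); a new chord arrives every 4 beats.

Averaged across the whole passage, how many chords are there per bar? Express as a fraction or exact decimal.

12/13 chords per bar

A: 8 bars of 5 beats is 40 beats; at 8 beats each that's 5 chords.
B: 16 bars of 5 beats is 80 beats; at 5 beats each that's 16 chords.
C: 15 bars of 4 beats is 60 beats; at 4 beats each that's 15 chords.
Overall: 36 chords over 39 bars → 36/39 = 12/13 chords per bar.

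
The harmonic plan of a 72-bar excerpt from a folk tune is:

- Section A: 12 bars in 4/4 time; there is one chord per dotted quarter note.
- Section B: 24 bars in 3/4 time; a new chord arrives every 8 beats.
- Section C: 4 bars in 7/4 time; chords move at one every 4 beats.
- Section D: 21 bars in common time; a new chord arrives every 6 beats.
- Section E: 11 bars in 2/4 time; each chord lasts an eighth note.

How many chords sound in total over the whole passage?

106 chords

A: 12 bars × 4 beats = 48 beats; 1.5 beats/chord → 32 chords.
B: 24 bars × 3 beats = 72 beats; 8 beats/chord → 9 chords.
C: 4 bars × 7 beats = 28 beats; 4 beats/chord → 7 chords.
D: 21 bars × 4 beats = 84 beats; 6 beats/chord → 14 chords.
E: 11 bars × 2 beats = 22 beats; 0.5 beats/chord → 44 chords.
Total: 32 + 9 + 7 + 14 + 44 = 106.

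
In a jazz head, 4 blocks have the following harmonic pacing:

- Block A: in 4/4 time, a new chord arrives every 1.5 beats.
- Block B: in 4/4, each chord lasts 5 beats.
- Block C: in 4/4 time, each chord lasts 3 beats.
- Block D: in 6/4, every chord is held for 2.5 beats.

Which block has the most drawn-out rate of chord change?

Block B

A: each chord is 1.5 beats in 4/4, so 8/3 per bar.
B: each chord is 5 beats in 4/4, so 0.8 per bar.
C: each chord is 3 beats in 4/4, so 4/3 per bar.
D: each chord is 2.5 beats in 6/4, so 2.4 per bar.
Slowest is B at 0.8 chords/bar.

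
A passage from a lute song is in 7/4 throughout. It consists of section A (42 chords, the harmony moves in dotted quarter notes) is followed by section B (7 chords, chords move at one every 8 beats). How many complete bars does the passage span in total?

A: 42 × 1.5 = 63 beats = 9 bars.
B: 7 × 8 = 56 beats = 8 bars.
Total: 9 + 8 = 17 bars.

17 bars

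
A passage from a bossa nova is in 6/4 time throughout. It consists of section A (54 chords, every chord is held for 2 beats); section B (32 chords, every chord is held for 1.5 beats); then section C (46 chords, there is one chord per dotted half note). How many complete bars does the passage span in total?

A: 54 × 2 = 108 beats = 18 bars.
B: 32 × 1.5 = 48 beats = 8 bars.
C: 46 × 3 = 138 beats = 23 bars.
Total: 18 + 8 + 23 = 49 bars.

49 bars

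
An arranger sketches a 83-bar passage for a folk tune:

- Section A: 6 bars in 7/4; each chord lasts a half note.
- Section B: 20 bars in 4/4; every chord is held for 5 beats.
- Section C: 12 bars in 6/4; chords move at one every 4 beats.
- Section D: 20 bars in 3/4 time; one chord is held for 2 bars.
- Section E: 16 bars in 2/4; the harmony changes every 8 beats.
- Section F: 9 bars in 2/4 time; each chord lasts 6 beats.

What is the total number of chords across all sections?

72 chords

A: 6·7 = 42 beats, 42/2 = 21 chords.
B: 20·4 = 80 beats, 80/5 = 16 chords.
C: 12·6 = 72 beats, 72/4 = 18 chords.
D: 20·3 = 60 beats, 60/6 = 10 chords.
E: 16·2 = 32 beats, 32/8 = 4 chords.
F: 9·2 = 18 beats, 18/6 = 3 chords.
Total: 21 + 16 + 18 + 10 + 4 + 3 = 72.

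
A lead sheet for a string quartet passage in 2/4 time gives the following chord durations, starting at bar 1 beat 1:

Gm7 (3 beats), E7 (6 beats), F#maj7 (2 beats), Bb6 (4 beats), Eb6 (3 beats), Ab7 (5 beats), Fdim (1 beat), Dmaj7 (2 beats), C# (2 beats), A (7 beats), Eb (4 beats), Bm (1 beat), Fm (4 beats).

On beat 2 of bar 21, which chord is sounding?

Beat 2 of bar 21 is beat (21−1)×2 + 2 = 42 overall.
Running totals: Gm7 ends at 3, E7 ends at 9, F#maj7 ends at 11, Bb6 ends at 15, Eb6 ends at 18, Ab7 ends at 23, Fdim ends at 24, Dmaj7 ends at 26, C# ends at 28, A ends at 35, Eb ends at 39, Bm ends at 40, Fm ends at 44.
Beat 42 falls within Fm.

Fm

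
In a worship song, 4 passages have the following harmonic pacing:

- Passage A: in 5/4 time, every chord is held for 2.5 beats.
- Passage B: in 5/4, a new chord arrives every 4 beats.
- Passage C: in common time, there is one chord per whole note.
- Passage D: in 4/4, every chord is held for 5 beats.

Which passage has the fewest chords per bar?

Passage D

A: each chord is 2.5 beats in 5/4, so 2 per bar.
B: each chord is 4 beats in 5/4, so 1.25 per bar.
C: each chord is 4 beats in 4/4, so 1 per bar.
D: each chord is 5 beats in 4/4, so 0.8 per bar.
Slowest is D at 0.8 chords/bar.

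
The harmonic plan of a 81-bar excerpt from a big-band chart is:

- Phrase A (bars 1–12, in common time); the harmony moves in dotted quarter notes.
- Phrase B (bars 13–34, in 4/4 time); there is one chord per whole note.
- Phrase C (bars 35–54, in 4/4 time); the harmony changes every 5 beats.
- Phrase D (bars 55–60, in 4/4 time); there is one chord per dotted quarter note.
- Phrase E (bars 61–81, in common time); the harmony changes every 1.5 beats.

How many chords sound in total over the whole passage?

142 chords

A: 12 bars × 4 beats = 48 beats; 1.5 beats/chord → 32 chords.
B: 22 bars × 4 beats = 88 beats; 4 beats/chord → 22 chords.
C: 20 bars × 4 beats = 80 beats; 5 beats/chord → 16 chords.
D: 6 bars × 4 beats = 24 beats; 1.5 beats/chord → 16 chords.
E: 21 bars × 4 beats = 84 beats; 1.5 beats/chord → 56 chords.
Total: 32 + 22 + 16 + 16 + 56 = 142.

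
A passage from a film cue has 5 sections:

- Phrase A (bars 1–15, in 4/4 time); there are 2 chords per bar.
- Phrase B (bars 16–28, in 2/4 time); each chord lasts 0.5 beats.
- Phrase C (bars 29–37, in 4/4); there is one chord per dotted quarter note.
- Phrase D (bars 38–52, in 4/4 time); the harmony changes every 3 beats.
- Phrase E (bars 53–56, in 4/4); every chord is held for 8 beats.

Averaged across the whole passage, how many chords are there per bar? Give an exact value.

A: 15 bars of 4 beats is 60 beats; at 2 beats each that's 30 chords.
B: 13 bars of 2 beats is 26 beats; at 0.5 beats each that's 52 chords.
C: 9 bars of 4 beats is 36 beats; at 1.5 beats each that's 24 chords.
D: 15 bars of 4 beats is 60 beats; at 3 beats each that's 20 chords.
E: 4 bars of 4 beats is 16 beats; at 8 beats each that's 2 chords.
Overall: 128 chords over 56 bars → 128/56 = 16/7 chords per bar.

16/7 chords per bar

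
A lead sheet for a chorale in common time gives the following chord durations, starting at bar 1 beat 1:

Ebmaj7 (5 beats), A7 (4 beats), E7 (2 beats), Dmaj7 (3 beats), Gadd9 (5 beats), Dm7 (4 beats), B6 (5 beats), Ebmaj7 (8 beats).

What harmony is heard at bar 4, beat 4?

Gadd9

Beat 4 of bar 4 is beat (4−1)×4 + 4 = 16 overall.
Running totals: Ebmaj7 ends at 5, A7 ends at 9, E7 ends at 11, Dmaj7 ends at 14, Gadd9 ends at 19.
Beat 16 falls within Gadd9.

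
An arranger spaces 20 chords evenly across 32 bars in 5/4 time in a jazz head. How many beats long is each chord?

8 beats

32 bars × 5 beats/bar = 160 beats total.
160 beats ÷ 20 chords = 8 beats per chord.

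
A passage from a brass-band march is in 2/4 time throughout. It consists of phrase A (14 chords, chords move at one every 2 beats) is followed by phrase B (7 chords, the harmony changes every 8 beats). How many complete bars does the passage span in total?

A: 14 × 2 = 28 beats = 14 bars.
B: 7 × 8 = 56 beats = 28 bars.
Total: 14 + 28 = 42 bars.

42 bars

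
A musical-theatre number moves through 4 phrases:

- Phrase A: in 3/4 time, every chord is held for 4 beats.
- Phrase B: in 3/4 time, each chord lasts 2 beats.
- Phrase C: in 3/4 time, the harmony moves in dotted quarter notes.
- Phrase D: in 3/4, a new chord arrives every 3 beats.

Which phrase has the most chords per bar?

Phrase C

A: 3/4 = 0.75 chords/bar.
B: 3/2 = 1.5 chords/bar.
C: 3/1.5 = 2 chords/bar.
D: 3/3 = 1 chord/bar.
Fastest is C at 2 chords/bar.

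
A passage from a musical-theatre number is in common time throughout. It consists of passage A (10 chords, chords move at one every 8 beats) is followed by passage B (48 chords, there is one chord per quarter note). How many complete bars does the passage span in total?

32 bars

A: 10 × 8 = 80 beats = 20 bars.
B: 48 × 1 = 48 beats = 12 bars.
Total: 20 + 12 = 32 bars.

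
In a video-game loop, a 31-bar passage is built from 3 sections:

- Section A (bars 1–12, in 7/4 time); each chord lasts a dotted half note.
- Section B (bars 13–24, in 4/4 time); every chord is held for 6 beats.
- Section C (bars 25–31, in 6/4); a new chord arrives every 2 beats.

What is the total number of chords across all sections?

57 chords

A: 12 bars × 7 beats = 84 beats; 3 beats/chord → 28 chords.
B: 12 bars × 4 beats = 48 beats; 6 beats/chord → 8 chords.
C: 7 bars × 6 beats = 42 beats; 2 beats/chord → 21 chords.
Total: 28 + 8 + 21 = 57.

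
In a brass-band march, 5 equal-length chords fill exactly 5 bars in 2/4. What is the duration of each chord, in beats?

2 beats

5 bars × 2 beats/bar = 10 beats total.
10 beats ÷ 5 chords = 2 beats per chord.
(That is a half note.)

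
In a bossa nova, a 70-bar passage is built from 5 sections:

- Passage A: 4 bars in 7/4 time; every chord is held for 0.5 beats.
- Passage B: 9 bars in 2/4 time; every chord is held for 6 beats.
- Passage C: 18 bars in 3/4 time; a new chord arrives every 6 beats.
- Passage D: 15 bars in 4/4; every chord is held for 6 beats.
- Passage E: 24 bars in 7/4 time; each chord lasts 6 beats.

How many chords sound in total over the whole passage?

A: 4 bars × 7 beats = 28 beats; 0.5 beats/chord → 56 chords.
B: 9 bars × 2 beats = 18 beats; 6 beats/chord → 3 chords.
C: 18 bars × 3 beats = 54 beats; 6 beats/chord → 9 chords.
D: 15 bars × 4 beats = 60 beats; 6 beats/chord → 10 chords.
E: 24 bars × 7 beats = 168 beats; 6 beats/chord → 28 chords.
Total: 56 + 3 + 9 + 10 + 28 = 106.

106 chords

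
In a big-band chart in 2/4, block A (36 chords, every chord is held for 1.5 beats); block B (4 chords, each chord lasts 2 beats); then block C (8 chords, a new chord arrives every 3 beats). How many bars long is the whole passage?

43 bars

A: 36 × 1.5 = 54 beats = 27 bars.
B: 4 × 2 = 8 beats = 4 bars.
C: 8 × 3 = 24 beats = 12 bars.
Total: 27 + 4 + 12 = 43 bars.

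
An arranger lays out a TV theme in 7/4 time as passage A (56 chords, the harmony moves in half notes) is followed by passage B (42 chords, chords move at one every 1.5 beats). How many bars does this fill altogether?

25 bars

A: 56 × 2 = 112 beats = 16 bars.
B: 42 × 1.5 = 63 beats = 9 bars.
Total: 16 + 9 = 25 bars.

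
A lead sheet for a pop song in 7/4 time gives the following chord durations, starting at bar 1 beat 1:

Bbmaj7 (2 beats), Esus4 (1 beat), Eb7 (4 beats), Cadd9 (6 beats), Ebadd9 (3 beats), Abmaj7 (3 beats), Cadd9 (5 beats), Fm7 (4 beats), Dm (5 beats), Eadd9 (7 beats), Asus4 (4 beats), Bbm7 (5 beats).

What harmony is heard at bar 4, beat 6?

Beat 6 of bar 4 is beat (4−1)×7 + 6 = 27 overall.
Running totals: Bbmaj7 ends at 2, Esus4 ends at 3, Eb7 ends at 7, Cadd9 ends at 13, Ebadd9 ends at 16, Abmaj7 ends at 19, Cadd9 ends at 24, Fm7 ends at 28.
Beat 27 falls within Fm7.

Fm7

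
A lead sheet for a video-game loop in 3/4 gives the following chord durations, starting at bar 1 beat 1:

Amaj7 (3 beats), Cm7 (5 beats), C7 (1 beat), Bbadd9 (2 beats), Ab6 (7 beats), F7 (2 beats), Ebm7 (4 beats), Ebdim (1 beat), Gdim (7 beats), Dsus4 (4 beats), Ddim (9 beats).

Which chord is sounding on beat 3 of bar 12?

Beat 3 of bar 12 is beat (12−1)×3 + 3 = 36 overall.
Running totals: Amaj7 ends at 3, Cm7 ends at 8, C7 ends at 9, Bbadd9 ends at 11, Ab6 ends at 18, F7 ends at 20, Ebm7 ends at 24, Ebdim ends at 25, Gdim ends at 32, Dsus4 ends at 36.
Beat 36 falls within Dsus4.

Dsus4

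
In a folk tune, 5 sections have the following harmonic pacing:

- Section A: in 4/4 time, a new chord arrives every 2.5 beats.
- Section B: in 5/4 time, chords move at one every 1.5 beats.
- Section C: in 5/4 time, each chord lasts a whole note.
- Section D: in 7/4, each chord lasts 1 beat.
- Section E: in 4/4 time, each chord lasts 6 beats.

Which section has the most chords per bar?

Section D

A: 4 beats/bar ÷ 2.5 beats/chord = 1.6 chords/bar.
B: 5 beats/bar ÷ 1.5 beats/chord = 10/3 chords/bar.
C: 5 beats/bar ÷ 4 beats/chord = 1.25 chords/bar.
D: 7 beats/bar ÷ 1 beat/chord = 7 chords/bar.
E: 4 beats/bar ÷ 6 beats/chord = 2/3 chords/bar.
Fastest is D at 7 chords/bar.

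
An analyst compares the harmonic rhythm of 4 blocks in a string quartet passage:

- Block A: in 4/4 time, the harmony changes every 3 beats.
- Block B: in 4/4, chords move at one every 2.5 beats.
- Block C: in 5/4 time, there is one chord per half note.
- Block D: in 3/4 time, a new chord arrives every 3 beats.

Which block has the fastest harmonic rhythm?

Block C

A: each chord is 3 beats in 4/4, so 4/3 per bar.
B: each chord is 2.5 beats in 4/4, so 1.6 per bar.
C: each chord is 2 beats in 5/4, so 2.5 per bar.
D: each chord is 3 beats in 3/4, so 1 per bar.
Fastest is C at 2.5 chords/bar.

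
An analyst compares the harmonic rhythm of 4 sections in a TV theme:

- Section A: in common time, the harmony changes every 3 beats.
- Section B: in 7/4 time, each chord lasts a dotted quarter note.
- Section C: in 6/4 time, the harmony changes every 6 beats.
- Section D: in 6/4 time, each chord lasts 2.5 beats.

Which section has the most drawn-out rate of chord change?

Section C

A: 4 beats/bar ÷ 3 beats/chord = 4/3 chords/bar.
B: 7 beats/bar ÷ 1.5 beats/chord = 14/3 chords/bar.
C: 6 beats/bar ÷ 6 beats/chord = 1 chord/bar.
D: 6 beats/bar ÷ 2.5 beats/chord = 2.4 chords/bar.
Slowest is C at 1 chords/bar.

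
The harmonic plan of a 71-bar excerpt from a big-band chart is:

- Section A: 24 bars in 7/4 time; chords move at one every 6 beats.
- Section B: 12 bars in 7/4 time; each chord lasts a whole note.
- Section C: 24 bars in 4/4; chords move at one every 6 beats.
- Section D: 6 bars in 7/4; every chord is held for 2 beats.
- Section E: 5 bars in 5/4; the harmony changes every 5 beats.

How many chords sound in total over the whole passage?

A has 168 beats and chords last 6 each, so 28 chords.
B has 84 beats and chords last 4 each, so 21 chords.
C has 96 beats and chords last 6 each, so 16 chords.
D has 42 beats and chords last 2 each, so 21 chords.
E has 25 beats and chords last 5 each, so 5 chords.
Total: 28 + 21 + 16 + 21 + 5 = 91.

91 chords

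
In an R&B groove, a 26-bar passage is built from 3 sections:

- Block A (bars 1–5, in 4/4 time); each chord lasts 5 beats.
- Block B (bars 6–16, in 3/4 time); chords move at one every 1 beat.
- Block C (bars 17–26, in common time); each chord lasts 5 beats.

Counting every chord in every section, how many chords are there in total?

A: 5·4 = 20 beats, 20/5 = 4 chords.
B: 11·3 = 33 beats, 33/1 = 33 chords.
C: 10·4 = 40 beats, 40/5 = 8 chords.
Total: 4 + 33 + 8 = 45.

45 chords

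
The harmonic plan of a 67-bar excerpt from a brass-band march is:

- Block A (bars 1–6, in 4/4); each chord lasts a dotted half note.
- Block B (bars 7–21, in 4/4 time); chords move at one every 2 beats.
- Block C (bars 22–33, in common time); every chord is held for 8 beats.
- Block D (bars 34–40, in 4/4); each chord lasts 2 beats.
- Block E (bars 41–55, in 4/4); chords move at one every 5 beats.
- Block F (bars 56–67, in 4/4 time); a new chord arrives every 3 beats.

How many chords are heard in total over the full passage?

86 chords

A: 6 bars × 4 beats = 24 beats; 3 beats/chord → 8 chords.
B: 15 bars × 4 beats = 60 beats; 2 beats/chord → 30 chords.
C: 12 bars × 4 beats = 48 beats; 8 beats/chord → 6 chords.
D: 7 bars × 4 beats = 28 beats; 2 beats/chord → 14 chords.
E: 15 bars × 4 beats = 60 beats; 5 beats/chord → 12 chords.
F: 12 bars × 4 beats = 48 beats; 3 beats/chord → 16 chords.
Total: 8 + 30 + 6 + 14 + 12 + 16 = 86.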